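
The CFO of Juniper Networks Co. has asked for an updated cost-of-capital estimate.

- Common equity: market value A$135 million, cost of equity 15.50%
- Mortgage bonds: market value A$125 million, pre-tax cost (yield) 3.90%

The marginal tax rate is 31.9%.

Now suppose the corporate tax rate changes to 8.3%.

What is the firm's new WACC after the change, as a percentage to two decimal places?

9.77%

After the change:
Total capital V = 135 + 125 = 260.
Equity: weight = 135/260 = 0.5192; cost = 15.5%.
Mortgage bonds: weight = 125/260 = 0.4808; after-tax cost = 3.9% × (1 − 8.3%) = 3.5763%.
WACC = 0.5192 × 15.5000% + 0.4808 × 3.5763% = 9.7675%.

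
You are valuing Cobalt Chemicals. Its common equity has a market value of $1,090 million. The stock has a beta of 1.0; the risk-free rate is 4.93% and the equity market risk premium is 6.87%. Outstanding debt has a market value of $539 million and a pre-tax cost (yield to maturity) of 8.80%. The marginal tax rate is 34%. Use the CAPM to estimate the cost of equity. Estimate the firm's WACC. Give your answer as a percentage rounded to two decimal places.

Cost of equity via CAPM: Re = 4.93% + 1.0 × 6.87% = 11.8000%.
Total capital V = 1090 + 539 = 1629.
Equity: weight = 1090/1629 = 0.6691; cost = 11.8%.
Debt: weight = 539/1629 = 0.3309; after-tax cost = 8.8% × (1 − 34%) = 5.8080%.
WACC = 0.6691 × 11.8000% + 0.3309 × 5.8080% = 9.8174%.

9.82%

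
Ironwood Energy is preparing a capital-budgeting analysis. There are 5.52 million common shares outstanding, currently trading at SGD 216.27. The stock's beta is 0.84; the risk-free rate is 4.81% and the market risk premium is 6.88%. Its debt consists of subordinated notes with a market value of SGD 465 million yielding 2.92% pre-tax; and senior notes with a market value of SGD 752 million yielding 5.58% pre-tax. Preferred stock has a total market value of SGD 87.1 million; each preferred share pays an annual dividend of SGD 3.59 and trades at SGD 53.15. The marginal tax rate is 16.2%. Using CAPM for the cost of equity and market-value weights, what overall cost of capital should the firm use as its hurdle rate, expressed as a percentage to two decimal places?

7.16%

Cost of equity via CAPM: Re = 4.81% + 0.84 × 6.88% = 10.5892%.
Cost of preferred: Rp = 3.59 / 53.15 = 6.7545%.
Market value of equity E = 216.27 × 5.52m = 1193.8104m.
Total capital V = 1193.8104 + 87.1 + 465 + 752 = 2497.9104.
Equity: weight = 1193.8104/2497.9104 = 0.4779; cost = 10.5892%.
Preferred: weight = 87.1/2497.9104 = 0.0349; cost = 6.7545%.
Subordinated notes: weight = 465/2497.9104 = 0.1862; after-tax cost = 2.92% × (1 − 16.2%) = 2.4470%.
Senior notes: weight = 752/2497.9104 = 0.3011; after-tax cost = 5.58% × (1 − 16.2%) = 4.6760%.
WACC = 0.4779 × 10.5892% + 0.0349 × 6.7545% + 0.1862 × 2.4470% + 0.3011 × 4.6760% = 7.1596%.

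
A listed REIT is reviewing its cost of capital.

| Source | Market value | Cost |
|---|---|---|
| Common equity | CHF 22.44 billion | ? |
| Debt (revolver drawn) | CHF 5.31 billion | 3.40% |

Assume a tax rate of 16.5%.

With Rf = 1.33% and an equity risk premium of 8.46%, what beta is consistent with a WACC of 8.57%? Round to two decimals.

Total capital V = 22.44 + 5.31 = 27.75.
Equity weight = 22.44/27.75 = 0.8086.
Revolver drawn weight = 5.31/27.75 = 0.1914.
Debt contribution = 0.1914 × 3.4% × (1 − 16.5%) = 0.5432%.
Required equity contribution = 8.57% − 0.5432% = 8.0268%  ⇒  Re = 9.9261%.
CAPM: 9.9261% = 1.33% + β × 8.46%  ⇒  β = 1.0161.

1.02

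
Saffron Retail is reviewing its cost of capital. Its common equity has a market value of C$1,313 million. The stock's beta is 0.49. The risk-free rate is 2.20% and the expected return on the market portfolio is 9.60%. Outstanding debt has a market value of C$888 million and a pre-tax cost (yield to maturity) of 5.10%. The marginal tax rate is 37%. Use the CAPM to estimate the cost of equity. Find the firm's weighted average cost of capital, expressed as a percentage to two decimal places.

Market risk premium = 9.6% − 2.2% = 7.4%.
Cost of equity via CAPM: Re = 2.2% + 0.49 × 7.4% = 5.8260%.
Total capital V = 1313 + 888 = 2201.
Equity: weight = 1313/2201 = 0.5965; cost = 5.826%.
Debt: weight = 888/2201 = 0.4035; after-tax cost = 5.1% × (1 − 37%) = 3.2130%.
WACC = 0.5965 × 5.8260% + 0.4035 × 3.2130% = 4.7718%.

4.77%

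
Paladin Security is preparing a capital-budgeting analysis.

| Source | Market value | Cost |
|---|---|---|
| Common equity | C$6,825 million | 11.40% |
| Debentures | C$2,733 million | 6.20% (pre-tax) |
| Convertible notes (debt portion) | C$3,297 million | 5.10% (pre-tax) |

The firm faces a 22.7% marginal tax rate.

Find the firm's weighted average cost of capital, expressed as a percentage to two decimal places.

8.08%

Total capital V = 6825 + 2733 + 3297 = 12855.
Equity: weight = 6825/12855 = 0.5309; cost = 11.4%.
Debentures: weight = 2733/12855 = 0.2126; after-tax cost = 6.2% × (1 − 22.7%) = 4.7926%.
Convertible notes (debt portion): weight = 3297/12855 = 0.2565; after-tax cost = 5.1% × (1 − 22.7%) = 3.9423%.
WACC = 0.5309 × 11.4000% + 0.2126 × 4.7926% + 0.2565 × 3.9423% = 8.0825%.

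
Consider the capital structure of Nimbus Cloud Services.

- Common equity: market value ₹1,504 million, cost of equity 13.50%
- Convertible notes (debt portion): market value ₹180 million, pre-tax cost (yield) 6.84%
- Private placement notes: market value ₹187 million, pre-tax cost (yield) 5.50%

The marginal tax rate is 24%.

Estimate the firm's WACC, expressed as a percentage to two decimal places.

Total capital V = 1504 + 180 + 187 = 1871.
Equity: weight = 1504/1871 = 0.8038; cost = 13.5%.
Convertible notes (debt portion): weight = 180/1871 = 0.0962; after-tax cost = 6.84% × (1 − 24%) = 5.1984%.
Private placement notes: weight = 187/1871 = 0.0999; after-tax cost = 5.5% × (1 − 24%) = 4.1800%.
WACC = 0.8038 × 13.5000% + 0.0962 × 5.1984% + 0.0999 × 4.1800% = 11.7698%.

11.77%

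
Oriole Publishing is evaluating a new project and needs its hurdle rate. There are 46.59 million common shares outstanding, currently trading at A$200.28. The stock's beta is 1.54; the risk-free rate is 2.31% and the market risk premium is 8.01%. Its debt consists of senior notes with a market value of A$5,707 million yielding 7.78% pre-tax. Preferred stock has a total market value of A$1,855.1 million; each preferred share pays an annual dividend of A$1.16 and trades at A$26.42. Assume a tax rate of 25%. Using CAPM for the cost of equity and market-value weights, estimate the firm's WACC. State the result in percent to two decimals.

Cost of equity via CAPM: Re = 2.31% + 1.54 × 8.01% = 14.6454%.
Cost of preferred: Rp = 1.16 / 26.42 = 4.3906%.
Market value of equity E = 200.28 × 46.59m = 9331.0452m.
Total capital V = 9331.0452 + 1855.1 + 5707 = 16893.1452.
Equity: weight = 9331.0452/16893.1452 = 0.5524; cost = 14.6454%.
Preferred: weight = 1855.1/16893.1452 = 0.1098; cost = 4.3906%.
Senior notes: weight = 5707/16893.1452 = 0.3378; after-tax cost = 7.78% × (1 − 25%) = 5.8350%.
WACC = 0.5524 × 14.6454% + 0.1098 × 4.3906% + 0.3378 × 5.8350% = 10.5429%.

10.54%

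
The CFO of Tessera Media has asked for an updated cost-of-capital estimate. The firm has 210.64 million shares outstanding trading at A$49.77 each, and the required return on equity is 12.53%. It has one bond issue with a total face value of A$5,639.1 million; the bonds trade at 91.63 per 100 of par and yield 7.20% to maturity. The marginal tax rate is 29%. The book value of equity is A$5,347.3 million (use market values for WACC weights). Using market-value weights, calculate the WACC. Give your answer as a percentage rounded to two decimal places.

Market value of equity E = 49.77 × 210.64m = 10483.5528m. Market value of debt D = 5639.1m × 91.63/100 = 5167.10733m.
Total capital V = 10483.5528 + 5167.10733 = 15650.66013.
Equity: weight = 10483.5528/15650.66013 = 0.6698; cost = 12.53%.
Bonds outstanding: weight = 5167.10733/15650.66013 = 0.3302; after-tax cost = 7.2% × (1 − 29%) = 5.1120%.
WACC = 0.6698 × 12.5300% + 0.3302 × 5.1120% = 10.0809%.

10.08%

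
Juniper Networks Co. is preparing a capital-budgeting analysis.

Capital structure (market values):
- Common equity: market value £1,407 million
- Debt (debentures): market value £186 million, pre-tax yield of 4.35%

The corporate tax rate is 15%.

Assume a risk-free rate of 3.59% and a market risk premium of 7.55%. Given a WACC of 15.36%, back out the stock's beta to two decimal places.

Total capital V = 1407 + 186 = 1593.
Equity weight = 1407/1593 = 0.8832.
Debentures weight = 186/1593 = 0.1168.
Debt contribution = 0.1168 × 4.35% × (1 − 15%) = 0.4317%.
Required equity contribution = 15.36% − 0.4317% = 14.9283%  ⇒  Re = 16.9017%.
CAPM: 16.9017% = 3.59% + β × 7.55%  ⇒  β = 1.7631.

1.76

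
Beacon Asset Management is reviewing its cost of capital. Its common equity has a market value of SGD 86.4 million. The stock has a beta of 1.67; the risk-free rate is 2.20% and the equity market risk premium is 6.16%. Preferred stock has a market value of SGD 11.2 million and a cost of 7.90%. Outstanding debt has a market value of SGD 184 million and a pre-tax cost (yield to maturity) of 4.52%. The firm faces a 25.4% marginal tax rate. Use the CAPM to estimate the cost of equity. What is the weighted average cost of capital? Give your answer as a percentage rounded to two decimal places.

6.35%

Cost of equity via CAPM: Re = 2.2% + 1.67 × 6.16% = 12.4872%.
Total capital V = 86.4 + 11.2 + 184 = 281.6.
Equity: weight = 86.4/281.6 = 0.3068; cost = 12.4872%.
Preferred: weight = 11.2/281.6 = 0.0398; cost = 7.9%.
Debt: weight = 184/281.6 = 0.6534; after-tax cost = 4.52% × (1 − 25.4%) = 3.3719%.
WACC = 0.3068 × 12.4872% + 0.0398 × 7.9000% + 0.6534 × 3.3719% = 6.3487%.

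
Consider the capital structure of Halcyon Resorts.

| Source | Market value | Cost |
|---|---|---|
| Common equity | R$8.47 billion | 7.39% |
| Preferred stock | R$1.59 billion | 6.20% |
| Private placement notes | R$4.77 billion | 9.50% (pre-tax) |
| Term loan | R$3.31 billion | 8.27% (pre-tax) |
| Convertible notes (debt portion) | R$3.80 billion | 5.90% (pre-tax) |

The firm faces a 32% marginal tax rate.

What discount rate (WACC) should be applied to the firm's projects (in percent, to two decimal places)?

Total capital V = 8.47 + 1.59 + 4.77 + 3.31 + 3.8 = 21.94.
Equity: weight = 8.47/21.94 = 0.3861; cost = 7.39%.
Preferred: weight = 1.59/21.94 = 0.0725; cost = 6.2%.
Private placement notes: weight = 4.77/21.94 = 0.2174; after-tax cost = 9.5% × (1 − 32%) = 6.4600%.
Term loan: weight = 3.31/21.94 = 0.1509; after-tax cost = 8.27% × (1 − 32%) = 5.6236%.
Convertible notes (debt portion): weight = 3.8/21.94 = 0.1732; after-tax cost = 5.9% × (1 − 32%) = 4.0120%.
WACC = 0.3861 × 7.3900% + 0.0725 × 6.2000% + 0.2174 × 6.4600% + 0.1509 × 5.6236% + 0.1732 × 4.0120% = 6.2500%.

6.25%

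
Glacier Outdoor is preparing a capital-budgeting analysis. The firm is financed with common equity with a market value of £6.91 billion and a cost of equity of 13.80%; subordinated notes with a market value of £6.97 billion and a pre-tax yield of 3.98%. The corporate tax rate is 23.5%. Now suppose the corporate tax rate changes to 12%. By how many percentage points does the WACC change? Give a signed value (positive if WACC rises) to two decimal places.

+0.23 pp

Current WACC:
Total capital V = 6.91 + 6.97 = 13.88.
Equity: weight = 6.91/13.88 = 0.4978; cost = 13.8%.
Subordinated notes: weight = 6.97/13.88 = 0.5022; after-tax cost = 3.98% × (1 − 23.5%) = 3.0447%.
WACC = 0.4978 × 13.8000% + 0.5022 × 3.0447% = 8.3991%.
After the change:
Total capital V = 6.91 + 6.97 = 13.88.
Equity: weight = 6.91/13.88 = 0.4978; cost = 13.8%.
Subordinated notes: weight = 6.97/13.88 = 0.5022; after-tax cost = 3.98% × (1 − 12%) = 3.5024%.
WACC = 0.4978 × 13.8000% + 0.5022 × 3.5024% = 8.6289%.
Change in WACC = 8.6289% − 8.3991% = 0.2298 pp.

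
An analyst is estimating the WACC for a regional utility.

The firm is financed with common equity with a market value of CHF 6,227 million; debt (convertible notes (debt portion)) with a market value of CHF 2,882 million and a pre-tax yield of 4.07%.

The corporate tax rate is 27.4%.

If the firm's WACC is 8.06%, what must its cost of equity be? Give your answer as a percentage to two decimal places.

10.42%

Total capital V = 6227 + 2882 = 9109.
Equity weight = 6227/9109 = 0.6836.
Convertible notes (debt portion) weight = 2882/9109 = 0.3164.
Debt contribution = 0.3164 × 4.07% × (1 − 27.4%) = 0.9349%.
Required equity contribution = 8.06% − 0.9349% = 7.1251%.
Re = 7.1251% / 0.6836 = 10.4228%.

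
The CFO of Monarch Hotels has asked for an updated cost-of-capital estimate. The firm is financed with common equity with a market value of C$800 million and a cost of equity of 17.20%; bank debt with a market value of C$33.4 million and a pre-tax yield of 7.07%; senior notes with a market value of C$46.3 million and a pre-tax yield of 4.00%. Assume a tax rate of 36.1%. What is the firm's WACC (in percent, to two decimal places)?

Total capital V = 800 + 33.4 + 46.3 = 879.7.
Equity: weight = 800/879.7 = 0.9094; cost = 17.2%.
Bank debt: weight = 33.4/879.7 = 0.0380; after-tax cost = 7.07% × (1 − 36.1%) = 4.5177%.
Senior notes: weight = 46.3/879.7 = 0.0526; after-tax cost = 4% × (1 − 36.1%) = 2.5560%.
WACC = 0.9094 × 17.2000% + 0.0380 × 4.5177% + 0.0526 × 2.5560% = 15.9477%.

15.95%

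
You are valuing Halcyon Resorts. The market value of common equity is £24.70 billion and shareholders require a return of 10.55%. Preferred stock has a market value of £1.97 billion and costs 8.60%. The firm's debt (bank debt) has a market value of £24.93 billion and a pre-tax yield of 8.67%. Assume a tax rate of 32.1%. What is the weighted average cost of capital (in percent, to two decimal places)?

Total capital V = 24.7 + 1.97 + 24.93 = 51.6.
Equity: weight = 24.7/51.6 = 0.4787; cost = 10.55%.
Preferred: weight = 1.97/51.6 = 0.0382; cost = 8.6%.
Bank debt: weight = 24.93/51.6 = 0.4831; after-tax cost = 8.67% × (1 − 32.1%) = 5.8869%.
WACC = 0.4787 × 10.5500% + 0.0382 × 8.6000% + 0.4831 × 5.8869% = 8.2226%.

8.22%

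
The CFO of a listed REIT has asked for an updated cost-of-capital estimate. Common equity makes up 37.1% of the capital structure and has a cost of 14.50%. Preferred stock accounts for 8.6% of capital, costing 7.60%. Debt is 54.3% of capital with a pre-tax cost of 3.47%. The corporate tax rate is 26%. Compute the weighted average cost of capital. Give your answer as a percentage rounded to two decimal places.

7.43%

After-tax cost of debt = 3.47% × (1 − 26%) = 2.5678%.
WACC = 0.371 × 14.5000% + 0.086 × 7.6000% + 0.543 × 2.5678% = 7.4274%.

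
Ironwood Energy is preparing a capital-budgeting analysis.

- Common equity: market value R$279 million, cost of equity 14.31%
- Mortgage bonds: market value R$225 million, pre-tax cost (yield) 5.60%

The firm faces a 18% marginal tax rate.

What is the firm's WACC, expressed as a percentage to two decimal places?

9.97%

Total capital V = 279 + 225 = 504.
Equity: weight = 279/504 = 0.5536; cost = 14.31%.
Mortgage bonds: weight = 225/504 = 0.4464; after-tax cost = 5.6% × (1 − 18%) = 4.5920%.
WACC = 0.5536 × 14.3100% + 0.4464 × 4.5920% = 9.9716%.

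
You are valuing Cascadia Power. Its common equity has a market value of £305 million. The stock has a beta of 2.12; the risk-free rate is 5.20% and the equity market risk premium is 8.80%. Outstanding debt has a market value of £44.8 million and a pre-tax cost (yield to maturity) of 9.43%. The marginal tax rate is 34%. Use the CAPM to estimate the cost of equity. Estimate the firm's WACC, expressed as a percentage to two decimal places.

21.60%

Cost of equity via CAPM: Re = 5.2% + 2.12 × 8.8% = 23.8560%.
Total capital V = 305 + 44.8 = 349.8.
Equity: weight = 305/349.8 = 0.8719; cost = 23.856%.
Debt: weight = 44.8/349.8 = 0.1281; after-tax cost = 9.43% × (1 − 34%) = 6.2238%.
WACC = 0.8719 × 23.8560% + 0.1281 × 6.2238% = 21.5978%.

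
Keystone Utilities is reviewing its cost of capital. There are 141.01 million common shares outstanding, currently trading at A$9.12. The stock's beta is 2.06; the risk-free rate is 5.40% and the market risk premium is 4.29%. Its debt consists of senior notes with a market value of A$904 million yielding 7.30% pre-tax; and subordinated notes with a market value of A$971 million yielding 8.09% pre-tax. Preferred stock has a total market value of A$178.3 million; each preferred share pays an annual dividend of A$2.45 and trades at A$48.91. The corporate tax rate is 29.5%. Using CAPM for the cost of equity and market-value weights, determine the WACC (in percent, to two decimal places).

8.80%

Cost of equity via CAPM: Re = 5.4% + 2.06 × 4.29% = 14.2374%.
Cost of preferred: Rp = 2.45 / 48.91 = 5.0092%.
Market value of equity E = 9.12 × 141.01m = 1286.0112m.
Total capital V = 1286.0112 + 178.3 + 904 + 971 = 3339.3112.
Equity: weight = 1286.0112/3339.3112 = 0.3851; cost = 14.2374%.
Preferred: weight = 178.3/3339.3112 = 0.0534; cost = 5.0092%.
Senior notes: weight = 904/3339.3112 = 0.2707; after-tax cost = 7.3% × (1 − 29.5%) = 5.1465%.
Subordinated notes: weight = 971/3339.3112 = 0.2908; after-tax cost = 8.09% × (1 − 29.5%) = 5.7035%.
WACC = 0.3851 × 14.2374% + 0.0534 × 5.0092% + 0.2707 × 5.1465% + 0.2908 × 5.7035% = 8.8021%.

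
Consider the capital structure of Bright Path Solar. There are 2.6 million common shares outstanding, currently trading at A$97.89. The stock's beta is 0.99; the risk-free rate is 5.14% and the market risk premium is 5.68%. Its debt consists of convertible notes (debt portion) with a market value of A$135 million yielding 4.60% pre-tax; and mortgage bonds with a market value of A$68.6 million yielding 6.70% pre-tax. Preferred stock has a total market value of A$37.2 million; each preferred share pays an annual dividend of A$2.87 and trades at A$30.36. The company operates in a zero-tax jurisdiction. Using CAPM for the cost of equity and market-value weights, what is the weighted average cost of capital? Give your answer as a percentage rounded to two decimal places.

8.42%

Cost of equity via CAPM: Re = 5.14% + 0.99 × 5.68% = 10.7632%.
Cost of preferred: Rp = 2.87 / 30.36 = 9.4532%.
Market value of equity E = 97.89 × 2.6m = 254.514m.
Total capital V = 254.514 + 37.2 + 135 + 68.6 = 495.314.
Equity: weight = 254.514/495.314 = 0.5138; cost = 10.7632%.
Preferred: weight = 37.2/495.314 = 0.0751; cost = 9.4532%.
Convertible notes (debt portion): weight = 135/495.314 = 0.2726; after-tax cost = 4.6% × (1 − 0%) = 4.6000%.
Mortgage bonds: weight = 68.6/495.314 = 0.1385; after-tax cost = 6.7% × (1 − 0%) = 6.7000%.
WACC = 0.5138 × 10.7632% + 0.0751 × 9.4532% + 0.2726 × 4.6000% + 0.1385 × 6.7000% = 8.4223%.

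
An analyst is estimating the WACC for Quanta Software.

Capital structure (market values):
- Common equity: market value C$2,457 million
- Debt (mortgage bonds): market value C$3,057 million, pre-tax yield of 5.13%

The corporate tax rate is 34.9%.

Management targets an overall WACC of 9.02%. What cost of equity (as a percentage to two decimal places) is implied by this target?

16.09%

Total capital V = 2457 + 3057 = 5514.
Equity weight = 2457/5514 = 0.4456.
Mortgage bonds weight = 3057/5514 = 0.5544.
Debt contribution = 0.5544 × 5.13% × (1 − 34.9%) = 1.8515%.
Required equity contribution = 9.02% − 1.8515% = 7.1685%.
Re = 7.1685% / 0.4456 = 16.0875%.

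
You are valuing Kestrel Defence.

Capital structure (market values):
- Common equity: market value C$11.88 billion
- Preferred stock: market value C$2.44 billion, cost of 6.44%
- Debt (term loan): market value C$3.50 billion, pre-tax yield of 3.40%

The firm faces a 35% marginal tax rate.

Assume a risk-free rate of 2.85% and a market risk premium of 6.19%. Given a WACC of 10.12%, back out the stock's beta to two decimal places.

1.67

Total capital V = 11.88 + 2.44 + 3.5 = 17.82.
Equity weight = 11.88/17.82 = 0.6667.
Preferred weight = 2.44/17.82 = 0.1369.
Term loan weight = 3.5/17.82 = 0.1964.
Debt contribution = 0.1964 × 3.4% × (1 − 35%) = 0.4341%.
Preferred contribution = 0.1369 × 6.44% = 0.8818%.
Required equity contribution = 10.12% − 1.3159% = 8.8041%  ⇒  Re = 13.2062%.
CAPM: 13.2062% = 2.85% + β × 6.19%  ⇒  β = 1.6731.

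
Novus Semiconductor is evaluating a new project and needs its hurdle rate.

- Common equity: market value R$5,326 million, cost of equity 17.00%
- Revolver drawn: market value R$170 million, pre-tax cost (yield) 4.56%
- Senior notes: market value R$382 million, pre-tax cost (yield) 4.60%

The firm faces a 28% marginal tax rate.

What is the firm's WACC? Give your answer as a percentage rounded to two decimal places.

15.71%

Total capital V = 5326 + 170 + 382 = 5878.
Equity: weight = 5326/5878 = 0.9061; cost = 17%.
Revolver drawn: weight = 170/5878 = 0.0289; after-tax cost = 4.56% × (1 − 28%) = 3.2832%.
Senior notes: weight = 382/5878 = 0.0650; after-tax cost = 4.6% × (1 − 28%) = 3.3120%.
WACC = 0.9061 × 17.0000% + 0.0289 × 3.2832% + 0.0650 × 3.3120% = 15.7137%.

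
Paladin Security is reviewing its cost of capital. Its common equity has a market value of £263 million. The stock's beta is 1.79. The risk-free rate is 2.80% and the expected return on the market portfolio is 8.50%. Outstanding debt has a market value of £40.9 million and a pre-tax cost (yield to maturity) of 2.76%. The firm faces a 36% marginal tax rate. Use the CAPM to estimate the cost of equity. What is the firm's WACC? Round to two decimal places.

11.49%

Market risk premium = 8.5% − 2.8% = 5.7%.
Cost of equity via CAPM: Re = 2.8% + 1.79 × 5.7% = 13.0030%.
Total capital V = 263 + 40.9 = 303.9.
Equity: weight = 263/303.9 = 0.8654; cost = 13.003%.
Debt: weight = 40.9/303.9 = 0.1346; after-tax cost = 2.76% × (1 − 36%) = 1.7664%.
WACC = 0.8654 × 13.0030% + 0.1346 × 1.7664% = 11.4907%.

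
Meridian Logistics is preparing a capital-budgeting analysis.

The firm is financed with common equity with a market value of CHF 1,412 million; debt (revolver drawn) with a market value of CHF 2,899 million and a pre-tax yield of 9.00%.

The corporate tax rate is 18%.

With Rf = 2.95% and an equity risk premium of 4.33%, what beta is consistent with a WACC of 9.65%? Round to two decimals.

Total capital V = 1412 + 2899 = 4311.
Equity weight = 1412/4311 = 0.3275.
Revolver drawn weight = 2899/4311 = 0.6725.
Debt contribution = 0.6725 × 9% × (1 − 18%) = 4.9628%.
Required equity contribution = 9.65% − 4.9628% = 4.6872%  ⇒  Re = 14.3106%.
CAPM: 14.3106% = 2.95% + β × 4.33%  ⇒  β = 2.6237.

2.62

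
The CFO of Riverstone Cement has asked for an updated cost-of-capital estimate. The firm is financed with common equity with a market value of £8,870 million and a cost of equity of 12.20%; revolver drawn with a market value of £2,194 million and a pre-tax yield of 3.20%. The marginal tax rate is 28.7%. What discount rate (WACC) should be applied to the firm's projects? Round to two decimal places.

10.23%

Total capital V = 8870 + 2194 = 11064.
Equity: weight = 8870/11064 = 0.8017; cost = 12.2%.
Revolver drawn: weight = 2194/11064 = 0.1983; after-tax cost = 3.2% × (1 − 28.7%) = 2.2816%.
WACC = 0.8017 × 12.2000% + 0.1983 × 2.2816% = 10.2332%.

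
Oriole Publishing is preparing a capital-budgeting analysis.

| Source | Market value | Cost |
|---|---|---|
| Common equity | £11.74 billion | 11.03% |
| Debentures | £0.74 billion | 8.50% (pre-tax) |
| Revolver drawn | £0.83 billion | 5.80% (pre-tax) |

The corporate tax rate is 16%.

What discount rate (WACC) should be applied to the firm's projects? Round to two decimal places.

10.43%

Total capital V = 11.74 + 0.74 + 0.83 = 13.31.
Equity: weight = 11.74/13.31 = 0.8820; cost = 11.03%.
Debentures: weight = 0.74/13.31 = 0.0556; after-tax cost = 8.5% × (1 − 16%) = 7.1400%.
Revolver drawn: weight = 0.83/13.31 = 0.0624; after-tax cost = 5.8% × (1 − 16%) = 4.8720%.
WACC = 0.8820 × 11.0300% + 0.0556 × 7.1400% + 0.0624 × 4.8720% = 10.4297%.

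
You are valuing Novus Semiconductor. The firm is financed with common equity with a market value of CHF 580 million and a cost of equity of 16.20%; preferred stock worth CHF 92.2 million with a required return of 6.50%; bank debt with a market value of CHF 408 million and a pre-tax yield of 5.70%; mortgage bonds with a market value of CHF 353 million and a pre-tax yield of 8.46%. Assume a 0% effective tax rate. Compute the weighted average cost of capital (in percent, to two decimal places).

Total capital V = 580 + 92.2 + 408 + 353 = 1433.2.
Equity: weight = 580/1433.2 = 0.4047; cost = 16.2%.
Preferred: weight = 92.2/1433.2 = 0.0643; cost = 6.5%.
Bank debt: weight = 408/1433.2 = 0.2847; after-tax cost = 5.7% × (1 − 0%) = 5.7000%.
Mortgage bonds: weight = 353/1433.2 = 0.2463; after-tax cost = 8.46% × (1 − 0%) = 8.4600%.
WACC = 0.4047 × 16.2000% + 0.0643 × 6.5000% + 0.2847 × 5.7000% + 0.2463 × 8.4600% = 10.6805%.

10.68%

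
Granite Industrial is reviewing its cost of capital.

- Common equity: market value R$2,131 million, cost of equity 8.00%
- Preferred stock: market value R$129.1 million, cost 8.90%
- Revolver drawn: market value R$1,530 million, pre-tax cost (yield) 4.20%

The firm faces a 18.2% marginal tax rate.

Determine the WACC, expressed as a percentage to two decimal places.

Total capital V = 2131 + 129.1 + 1530 = 3790.1.
Equity: weight = 2131/3790.1 = 0.5623; cost = 8%.
Preferred: weight = 129.1/3790.1 = 0.0341; cost = 8.9%.
Revolver drawn: weight = 1530/3790.1 = 0.4037; after-tax cost = 4.2% × (1 − 18.2%) = 3.4356%.
WACC = 0.5623 × 8.0000% + 0.0341 × 8.9000% + 0.4037 × 3.4356% = 6.1881%.

6.19%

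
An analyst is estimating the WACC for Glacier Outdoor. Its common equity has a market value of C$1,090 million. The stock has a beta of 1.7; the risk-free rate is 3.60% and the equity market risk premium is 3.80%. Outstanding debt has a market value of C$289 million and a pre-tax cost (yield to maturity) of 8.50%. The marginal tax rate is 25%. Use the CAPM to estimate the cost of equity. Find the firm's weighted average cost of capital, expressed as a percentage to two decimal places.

Cost of equity via CAPM: Re = 3.6% + 1.7 × 3.8% = 10.0600%.
Total capital V = 1090 + 289 = 1379.
Equity: weight = 1090/1379 = 0.7904; cost = 10.06%.
Debt: weight = 289/1379 = 0.2096; after-tax cost = 8.5% × (1 − 25%) = 6.3750%.
WACC = 0.7904 × 10.0600% + 0.2096 × 6.3750% = 9.2877%.

9.29%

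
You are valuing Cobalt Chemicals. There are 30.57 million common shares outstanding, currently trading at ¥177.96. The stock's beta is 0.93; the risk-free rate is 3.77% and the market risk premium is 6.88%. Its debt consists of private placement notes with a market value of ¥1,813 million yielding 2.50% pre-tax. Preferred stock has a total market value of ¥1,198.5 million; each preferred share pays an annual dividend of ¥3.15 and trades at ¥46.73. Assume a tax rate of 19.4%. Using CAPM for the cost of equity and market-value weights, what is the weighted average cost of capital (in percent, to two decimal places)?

7.93%

Cost of equity via CAPM: Re = 3.77% + 0.93 × 6.88% = 10.1684%.
Cost of preferred: Rp = 3.15 / 46.73 = 6.7409%.
Market value of equity E = 177.96 × 30.57m = 5440.2372m.
Total capital V = 5440.2372 + 1198.5 + 1813 = 8451.7372.
Equity: weight = 5440.2372/8451.7372 = 0.6437; cost = 10.1684%.
Preferred: weight = 1198.5/8451.7372 = 0.1418; cost = 6.7409%.
Private placement notes: weight = 1813/8451.7372 = 0.2145; after-tax cost = 2.5% × (1 − 19.4%) = 2.0150%.
WACC = 0.6437 × 10.1684% + 0.1418 × 6.7409% + 0.2145 × 2.0150% = 7.9334%.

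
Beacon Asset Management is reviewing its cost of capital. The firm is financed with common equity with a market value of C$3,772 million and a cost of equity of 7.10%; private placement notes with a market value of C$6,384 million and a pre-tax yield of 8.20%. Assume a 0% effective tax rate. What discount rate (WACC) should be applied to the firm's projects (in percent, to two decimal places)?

7.79%

Total capital V = 3772 + 6384 = 10156.
Equity: weight = 3772/10156 = 0.3714; cost = 7.1%.
Private placement notes: weight = 6384/10156 = 0.6286; after-tax cost = 8.2% × (1 − 0%) = 8.2000%.
WACC = 0.3714 × 7.1000% + 0.6286 × 8.2000% = 7.7915%.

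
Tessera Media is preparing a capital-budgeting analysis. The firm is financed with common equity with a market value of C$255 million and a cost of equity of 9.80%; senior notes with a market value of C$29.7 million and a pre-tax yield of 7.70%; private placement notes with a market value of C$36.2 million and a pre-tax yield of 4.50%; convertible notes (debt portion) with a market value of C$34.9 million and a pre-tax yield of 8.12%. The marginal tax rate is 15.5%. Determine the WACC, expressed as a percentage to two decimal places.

8.63%

Total capital V = 255 + 29.7 + 36.2 + 34.9 = 355.8.
Equity: weight = 255/355.8 = 0.7167; cost = 9.8%.
Senior notes: weight = 29.7/355.8 = 0.0835; after-tax cost = 7.7% × (1 − 15.5%) = 6.5065%.
Private placement notes: weight = 36.2/355.8 = 0.1017; after-tax cost = 4.5% × (1 − 15.5%) = 3.8025%.
Convertible notes (debt portion): weight = 34.9/355.8 = 0.0981; after-tax cost = 8.12% × (1 − 15.5%) = 6.8614%.
WACC = 0.7167 × 9.8000% + 0.0835 × 6.5065% + 0.1017 × 3.8025% + 0.0981 × 6.8614% = 8.6266%.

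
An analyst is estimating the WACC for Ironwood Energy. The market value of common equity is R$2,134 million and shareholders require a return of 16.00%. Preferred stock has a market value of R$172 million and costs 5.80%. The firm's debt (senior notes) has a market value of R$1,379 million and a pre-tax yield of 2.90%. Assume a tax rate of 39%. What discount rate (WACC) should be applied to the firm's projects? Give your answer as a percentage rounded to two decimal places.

Total capital V = 2134 + 172 + 1379 = 3685.
Equity: weight = 2134/3685 = 0.5791; cost = 16%.
Preferred: weight = 172/3685 = 0.0467; cost = 5.8%.
Senior notes: weight = 1379/3685 = 0.3742; after-tax cost = 2.9% × (1 − 39%) = 1.7690%.
WACC = 0.5791 × 16.0000% + 0.0467 × 5.8000% + 0.3742 × 1.7690% = 10.1984%.

10.20%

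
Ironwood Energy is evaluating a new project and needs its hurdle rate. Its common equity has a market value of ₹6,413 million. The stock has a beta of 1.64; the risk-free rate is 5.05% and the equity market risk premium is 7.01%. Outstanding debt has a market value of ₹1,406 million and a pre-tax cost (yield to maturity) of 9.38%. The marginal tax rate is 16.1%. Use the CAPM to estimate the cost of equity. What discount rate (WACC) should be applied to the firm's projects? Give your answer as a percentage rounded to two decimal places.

Cost of equity via CAPM: Re = 5.05% + 1.64 × 7.01% = 16.5464%.
Total capital V = 6413 + 1406 = 7819.
Equity: weight = 6413/7819 = 0.8202; cost = 16.5464%.
Debt: weight = 1406/7819 = 0.1798; after-tax cost = 9.38% × (1 − 16.1%) = 7.8698%.
WACC = 0.8202 × 16.5464% + 0.1798 × 7.8698% = 14.9862%.

14.99%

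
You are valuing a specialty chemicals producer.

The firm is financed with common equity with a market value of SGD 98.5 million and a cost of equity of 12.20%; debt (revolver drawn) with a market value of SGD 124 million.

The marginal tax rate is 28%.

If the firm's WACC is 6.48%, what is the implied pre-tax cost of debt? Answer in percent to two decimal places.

Total capital V = 98.5 + 124 = 222.5.
Equity weight = 98.5/222.5 = 0.4427.
Revolver drawn weight = 124/222.5 = 0.5573.
Equity contribution = 0.4427 × 12.2% = 5.4009%.
Remaining for debt = 6.48% − 5.4009% = 1.0791%.
Rd × (1 − 28%) × 0.5573 = 1.0791%  ⇒  Rd = 2.6893%.

2.69%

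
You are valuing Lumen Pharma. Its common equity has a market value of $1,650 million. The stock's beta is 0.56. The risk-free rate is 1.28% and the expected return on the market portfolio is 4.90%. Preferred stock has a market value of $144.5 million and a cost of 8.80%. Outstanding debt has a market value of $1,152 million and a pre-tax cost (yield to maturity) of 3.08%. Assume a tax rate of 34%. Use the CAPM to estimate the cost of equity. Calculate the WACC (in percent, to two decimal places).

Market risk premium = 4.9% − 1.28% = 3.62%.
Cost of equity via CAPM: Re = 1.28% + 0.56 × 3.62% = 3.3072%.
Total capital V = 1650 + 144.5 + 1152 = 2946.5.
Equity: weight = 1650/2946.5 = 0.5600; cost = 3.3072%.
Preferred: weight = 144.5/2946.5 = 0.0490; cost = 8.8%.
Debt: weight = 1152/2946.5 = 0.3910; after-tax cost = 3.08% × (1 − 34%) = 2.0328%.
WACC = 0.5600 × 3.3072% + 0.0490 × 8.8000% + 0.3910 × 2.0328% = 3.0783%.

3.08%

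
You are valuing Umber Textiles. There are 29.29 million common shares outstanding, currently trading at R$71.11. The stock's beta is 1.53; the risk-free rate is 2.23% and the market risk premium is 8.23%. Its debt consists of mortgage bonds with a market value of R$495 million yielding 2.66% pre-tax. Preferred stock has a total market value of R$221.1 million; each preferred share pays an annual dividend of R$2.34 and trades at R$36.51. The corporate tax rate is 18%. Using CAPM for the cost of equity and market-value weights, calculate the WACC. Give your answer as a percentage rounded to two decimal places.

11.92%

Cost of equity via CAPM: Re = 2.23% + 1.53 × 8.23% = 14.8219%.
Cost of preferred: Rp = 2.34 / 36.51 = 6.4092%.
Market value of equity E = 71.11 × 29.29m = 2082.8119m.
Total capital V = 2082.8119 + 221.1 + 495 = 2798.9119.
Equity: weight = 2082.8119/2798.9119 = 0.7442; cost = 14.8219%.
Preferred: weight = 221.1/2798.9119 = 0.0790; cost = 6.4092%.
Mortgage bonds: weight = 495/2798.9119 = 0.1769; after-tax cost = 2.66% × (1 − 18%) = 2.1812%.
WACC = 0.7442 × 14.8219% + 0.0790 × 6.4092% + 0.1769 × 2.1812% = 11.9218%.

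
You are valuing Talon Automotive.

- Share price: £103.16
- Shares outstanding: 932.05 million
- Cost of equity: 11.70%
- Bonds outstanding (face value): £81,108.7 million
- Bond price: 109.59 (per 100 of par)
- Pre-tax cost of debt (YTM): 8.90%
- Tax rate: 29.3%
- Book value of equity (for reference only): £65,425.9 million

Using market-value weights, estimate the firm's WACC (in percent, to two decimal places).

Market value of equity E = 103.16 × 932.05m = 96150.278m. Market value of debt D = 81108.7m × 109.59/100 = 88887.02433m.
Total capital V = 96150.278 + 88887.02433 = 185037.30233.
Equity: weight = 96150.278/185037.30233 = 0.5196; cost = 11.7%.
Bonds outstanding: weight = 88887.02433/185037.30233 = 0.4804; after-tax cost = 8.9% × (1 − 29.3%) = 6.2923%.
WACC = 0.5196 × 11.7000% + 0.4804 × 6.2923% = 9.1023%.

9.10%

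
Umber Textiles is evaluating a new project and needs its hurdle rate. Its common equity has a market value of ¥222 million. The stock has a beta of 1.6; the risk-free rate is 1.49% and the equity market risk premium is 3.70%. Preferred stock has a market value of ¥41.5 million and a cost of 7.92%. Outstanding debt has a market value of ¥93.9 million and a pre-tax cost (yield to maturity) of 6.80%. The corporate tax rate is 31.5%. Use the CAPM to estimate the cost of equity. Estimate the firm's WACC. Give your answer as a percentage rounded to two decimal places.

6.75%

Cost of equity via CAPM: Re = 1.49% + 1.6 × 3.7% = 7.4100%.
Total capital V = 222 + 41.5 + 93.9 = 357.4.
Equity: weight = 222/357.4 = 0.6212; cost = 7.41%.
Preferred: weight = 41.5/357.4 = 0.1161; cost = 7.92%.
Debt: weight = 93.9/357.4 = 0.2627; after-tax cost = 6.8% × (1 − 31.5%) = 4.6580%.
WACC = 0.6212 × 7.4100% + 0.1161 × 7.9200% + 0.2627 × 4.6580% = 6.7462%.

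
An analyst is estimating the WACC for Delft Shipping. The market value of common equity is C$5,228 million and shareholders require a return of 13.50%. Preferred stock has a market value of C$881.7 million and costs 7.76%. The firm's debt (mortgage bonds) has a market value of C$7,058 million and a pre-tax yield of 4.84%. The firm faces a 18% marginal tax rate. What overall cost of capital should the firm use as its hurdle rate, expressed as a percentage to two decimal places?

8.01%

Total capital V = 5228 + 881.7 + 7058 = 13167.7.
Equity: weight = 5228/13167.7 = 0.3970; cost = 13.5%.
Preferred: weight = 881.7/13167.7 = 0.0670; cost = 7.76%.
Mortgage bonds: weight = 7058/13167.7 = 0.5360; after-tax cost = 4.84% × (1 − 18%) = 3.9688%.
WACC = 0.3970 × 13.5000% + 0.0670 × 7.7600% + 0.5360 × 3.9688% = 8.0068%.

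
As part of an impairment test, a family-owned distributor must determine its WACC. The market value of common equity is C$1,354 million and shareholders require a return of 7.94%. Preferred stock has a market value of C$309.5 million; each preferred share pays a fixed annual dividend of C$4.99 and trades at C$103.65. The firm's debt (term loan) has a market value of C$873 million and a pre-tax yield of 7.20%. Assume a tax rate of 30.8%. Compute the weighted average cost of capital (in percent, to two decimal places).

Cost of preferred: Rp = 4.99 / 103.65 = 4.8143%.
Total capital V = 1354 + 309.5 + 873 = 2536.5.
Equity: weight = 1354/2536.5 = 0.5338; cost = 7.94%.
Preferred: weight = 309.5/2536.5 = 0.1220; cost = 4.8143%.
Term loan: weight = 873/2536.5 = 0.3442; after-tax cost = 7.2% × (1 − 30.8%) = 4.9824%.
WACC = 0.5338 × 7.9400% + 0.1220 × 4.8143% + 0.3442 × 4.9824% = 6.5407%.

6.54%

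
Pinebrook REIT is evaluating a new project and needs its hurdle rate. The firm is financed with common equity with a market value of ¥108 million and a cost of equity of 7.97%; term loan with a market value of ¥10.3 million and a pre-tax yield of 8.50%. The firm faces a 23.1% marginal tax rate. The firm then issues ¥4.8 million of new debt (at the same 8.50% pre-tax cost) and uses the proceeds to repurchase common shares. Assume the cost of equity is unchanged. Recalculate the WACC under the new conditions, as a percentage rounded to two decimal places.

7.79%

After the change:
Total capital V = 103.2 + 15.1 = 118.3.
Equity: weight = 103.2/118.3 = 0.8724; cost = 7.97%.
Term loan: weight = 15.1/118.3 = 0.1276; after-tax cost = 8.5% × (1 − 23.1%) = 6.5365%.
WACC = 0.8724 × 7.9700% + 0.1276 × 6.5365% = 7.7870%.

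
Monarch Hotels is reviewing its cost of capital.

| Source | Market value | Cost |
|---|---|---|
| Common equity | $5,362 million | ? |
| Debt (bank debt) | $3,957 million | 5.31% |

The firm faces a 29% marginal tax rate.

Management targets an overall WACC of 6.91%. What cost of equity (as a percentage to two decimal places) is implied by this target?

9.23%

Total capital V = 5362 + 3957 = 9319.
Equity weight = 5362/9319 = 0.5754.
Bank debt weight = 3957/9319 = 0.4246.
Debt contribution = 0.4246 × 5.31% × (1 − 29%) = 1.6008%.
Required equity contribution = 6.91% − 1.6008% = 5.3092%.
Re = 5.3092% / 0.5754 = 9.2272%.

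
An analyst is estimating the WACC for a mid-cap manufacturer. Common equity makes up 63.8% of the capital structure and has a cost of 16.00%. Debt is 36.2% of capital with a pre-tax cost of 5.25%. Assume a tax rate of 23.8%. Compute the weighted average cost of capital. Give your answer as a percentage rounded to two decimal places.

11.66%

After-tax cost of debt = 5.25% × (1 − 23.8%) = 4.0005%.
WACC = 0.638 × 16.0000% + 0.362 × 4.0005% = 11.6562%.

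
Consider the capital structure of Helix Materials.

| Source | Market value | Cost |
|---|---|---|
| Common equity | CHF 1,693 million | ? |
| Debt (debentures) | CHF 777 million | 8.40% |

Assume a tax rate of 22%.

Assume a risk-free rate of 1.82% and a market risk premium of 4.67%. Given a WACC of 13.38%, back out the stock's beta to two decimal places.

3.15

Total capital V = 1693 + 777 = 2470.
Equity weight = 1693/2470 = 0.6854.
Debentures weight = 777/2470 = 0.3146.
Debt contribution = 0.3146 × 8.4% × (1 − 22%) = 2.0611%.
Required equity contribution = 13.38% − 2.0611% = 11.3189%  ⇒  Re = 16.5137%.
CAPM: 16.5137% = 1.82% + β × 4.67%  ⇒  β = 3.1464.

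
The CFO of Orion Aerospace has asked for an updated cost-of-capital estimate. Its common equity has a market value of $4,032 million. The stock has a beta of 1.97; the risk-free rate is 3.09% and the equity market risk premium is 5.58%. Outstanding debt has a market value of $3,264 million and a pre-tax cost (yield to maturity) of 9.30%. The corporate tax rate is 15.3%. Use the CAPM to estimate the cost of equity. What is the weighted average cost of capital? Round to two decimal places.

11.31%

Cost of equity via CAPM: Re = 3.09% + 1.97 × 5.58% = 14.0826%.
Total capital V = 4032 + 3264 = 7296.
Equity: weight = 4032/7296 = 0.5526; cost = 14.0826%.
Debt: weight = 3264/7296 = 0.4474; after-tax cost = 9.3% × (1 − 15.3%) = 7.8771%.
WACC = 0.5526 × 14.0826% + 0.4474 × 7.8771% = 11.3065%.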